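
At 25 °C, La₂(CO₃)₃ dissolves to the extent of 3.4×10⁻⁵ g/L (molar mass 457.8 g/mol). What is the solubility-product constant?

Ksp = 2.4×10⁻³⁴

Convert to molarity: s = 3.4×10⁻⁵ / 457.8 = 7.427×10⁻⁸ mol/L
La₂(CO₃)₃(s) ⇌ 2 La³⁺(aq) + 3 CO₃²⁻(aq)
Call the molar solubility s, so that [La³⁺] = 2s and [CO₃²⁻] = 3s.
Ksp = [La³⁺]^2[CO₃²⁻]^3 = (2s)^2 · (3s)^3 = 108s^5
Ksp = 108 × (7.427×10⁻⁸)^5 = 2.4×10⁻³⁴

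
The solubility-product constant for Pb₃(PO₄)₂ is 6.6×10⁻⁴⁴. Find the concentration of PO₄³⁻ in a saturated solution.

Pb₃(PO₄)₂(s) ⇌ 3 Pb²⁺(aq) + 2 PO₄³⁻(aq)
If s mol/L of Pb₃(PO₄)₂ dissolves, [Pb²⁺] = 3s and [PO₄³⁻] = 2s.
Ksp = [Pb²⁺]^3[PO₄³⁻]^2 = (3s)^3 · (2s)^2 = 108s^5 = 6.6×10⁻⁴⁴
s = 9.1×10⁻¹⁰ mol/L
[PO₄³⁻] = 2s = 1.8×10⁻⁹ mol/L

1.8×10⁻⁹ M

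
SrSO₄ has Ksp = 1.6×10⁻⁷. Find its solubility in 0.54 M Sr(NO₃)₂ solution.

SrSO₄(s) ⇌ Sr²⁺(aq) + SO₄²⁻(aq)
With Sr²⁺ already at 0.54 M and s small, take [Sr²⁺] ≈ 0.54 M and [SO₄²⁻] = s.
Ksp = [Sr²⁺][SO₄²⁻] = (0.54)s
s = 1.6×10⁻⁷ / (0.54) = 3.0×10⁻⁷
s = 3.0×10⁻⁷ M

3.0×10⁻⁷ M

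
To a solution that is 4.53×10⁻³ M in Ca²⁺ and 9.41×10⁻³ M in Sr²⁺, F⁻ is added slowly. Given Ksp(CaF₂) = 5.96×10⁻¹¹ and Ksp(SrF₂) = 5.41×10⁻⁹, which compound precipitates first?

Each salt precipitates once Q = Ksp for that salt.
For CaF₂: [F⁻] = (Ksp/[Ca²⁺])^(1/2) = 1.15×10⁻⁴ M
For SrF₂: [F⁻] = (Ksp/[Sr²⁺])^(1/2) = 7.58×10⁻⁴ M
Since CaF₂ needs less F⁻ to reach saturation, it precipitates first.

CaF₂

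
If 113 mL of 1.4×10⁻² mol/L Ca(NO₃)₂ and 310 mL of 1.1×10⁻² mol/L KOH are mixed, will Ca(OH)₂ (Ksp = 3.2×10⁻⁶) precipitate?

No

After mixing, V = 113 mL + 310 mL = 423 mL.
[Ca²⁺] = (1.4×10⁻²)(113)/423 = 3.7×10⁻³ mol/L
[OH⁻] = (1.1×10⁻²)(310)/423 = 8.1×10⁻³ mol/L
Q = [Ca²⁺][OH⁻]^2 = 2.4×10⁻⁷
Since Q (2.4×10⁻⁷) is less than Ksp (3.2×10⁻⁶), no Ca(OH)₂ precipitates.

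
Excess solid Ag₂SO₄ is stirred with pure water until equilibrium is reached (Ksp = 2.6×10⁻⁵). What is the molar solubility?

1.9×10⁻² M

Ag₂SO₄(s) ⇌ 2 Ag⁺(aq) + SO₄²⁻(aq)
If s mol/L of Ag₂SO₄ dissolves, [Ag⁺] = 2s and [SO₄²⁻] = s.
Ksp = [Ag⁺]^2[SO₄²⁻] = (2s)^2 · s = 4s^3
4s^3 = 2.6×10⁻⁵  ⇒  s^3 = 6.5×10⁻⁶
s = 1.9×10⁻² mol/L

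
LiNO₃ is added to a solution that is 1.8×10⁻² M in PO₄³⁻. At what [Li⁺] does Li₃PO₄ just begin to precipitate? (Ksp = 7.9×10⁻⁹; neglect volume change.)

Each salt precipitates once Q = Ksp for that salt.
Li₃PO₄(s) ⇌ 3 Li⁺(aq) + PO₄³⁻(aq)
Ksp = [Li⁺]^3[PO₄³⁻] = [Li⁺]^3(1.8×10⁻²)
[Li⁺]^3 = 7.9×10⁻⁹ / (1.8×10⁻²) = 4.4×10⁻⁷
[Li⁺] = 7.6×10⁻³ M

7.6×10⁻³ M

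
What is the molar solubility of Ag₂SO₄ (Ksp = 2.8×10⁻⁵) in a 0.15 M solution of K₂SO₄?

Ag₂SO₄(s) ⇌ 2 Ag⁺(aq) + SO₄²⁻(aq)
Let s be the solubility of Ag₂SO₄ here. The common ion gives [SO₄²⁻] ≈ 0.15 M, and [Ag⁺] = 2s.
Ksp = [Ag⁺]^2[SO₄²⁻] = (2s)^2(0.15)
(2s)^2 = 2.8×10⁻⁵ / (0.15) = 1.9×10⁻⁴
s = 6.8×10⁻³ M

6.8×10⁻³ M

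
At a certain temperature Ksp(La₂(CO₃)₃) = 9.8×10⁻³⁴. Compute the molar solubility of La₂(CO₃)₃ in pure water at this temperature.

La₂(CO₃)₃(s) ⇌ 2 La³⁺(aq) + 3 CO₃²⁻(aq)
With molar solubility s: [La³⁺] = 2s, [CO₃²⁻] = 3s.
Ksp = [La³⁺]^2[CO₃²⁻]^3 = (2s)^2 · (3s)^3 = 108s^5
108s^5 = 9.8×10⁻³⁴  ⇒  s^5 = 9.1×10⁻³⁶
s = 9.8×10⁻⁸ M

9.8×10⁻⁸ M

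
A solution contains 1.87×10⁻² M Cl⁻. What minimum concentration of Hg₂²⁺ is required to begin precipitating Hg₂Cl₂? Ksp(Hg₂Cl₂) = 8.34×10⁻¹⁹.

2.38×10⁻¹⁵ M

Each salt precipitates once Q = Ksp for that salt.
Hg₂Cl₂(s) ⇌ Hg₂²⁺(aq) + 2 Cl⁻(aq)
Ksp = [Hg₂²⁺][Cl⁻]^2 = [Hg₂²⁺](1.87×10⁻²)^2
[Hg₂²⁺] = 8.34×10⁻¹⁹ / (1.87×10⁻²)^2 = 2.38×10⁻¹⁵
[Hg₂²⁺] = 2.38×10⁻¹⁵ M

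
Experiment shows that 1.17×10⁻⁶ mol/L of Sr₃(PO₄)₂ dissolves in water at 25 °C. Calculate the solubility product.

Ksp = 2.37×10⁻²⁸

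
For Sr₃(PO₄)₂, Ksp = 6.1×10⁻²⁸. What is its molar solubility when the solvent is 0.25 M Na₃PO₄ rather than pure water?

Sr₃(PO₄)₂(s) ⇌ 3 Sr²⁺(aq) + 2 PO₄³⁻(aq)
The solution already contains PO₄³⁻ at 0.25 M. Let s be the molar solubility of Sr₃(PO₄)₂.
[PO₄³⁻] ≈ 0.25 M (common ion dominates); [Sr²⁺] = 3s.
Ksp = [Sr²⁺]^3[PO₄³⁻]^2 = (3s)^3(0.25)^2
(3s)^3 = 6.1×10⁻²⁸ / (0.25)^2 = 9.8×10⁻²⁷
s = 7.1×10⁻¹⁰ M

7.1×10⁻¹⁰ M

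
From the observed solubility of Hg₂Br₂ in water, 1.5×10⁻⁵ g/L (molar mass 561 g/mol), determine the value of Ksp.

Ksp = 7.6×10⁻²³

Convert to molarity: s = 1.5×10⁻⁵ / 561 = 2.674×10⁻⁸ mol/L
Hg₂Br₂(s) ⇌ Hg₂²⁺(aq) + 2 Br⁻(aq)
For each mole of Hg₂Br₂ that dissolves per liter, [Hg₂²⁺] = s and [Br⁻] = 2s; let s denote this solubility.
Ksp = [Hg₂²⁺][Br⁻]^2 = s · (2s)^2 = 4s^3
Ksp = 4 × (2.674×10⁻⁸)^3 = 7.6×10⁻²³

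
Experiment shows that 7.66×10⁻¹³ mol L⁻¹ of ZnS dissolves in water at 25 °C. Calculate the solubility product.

Ksp = 5.87×10⁻²⁵

ZnS(s) ⇌ Zn²⁺(aq) + S²⁻(aq)
With molar solubility s: [Zn²⁺] = s, [S²⁻] = s.
Ksp = [Zn²⁺][S²⁻] = s · s = s^2
Ksp = (7.66×10⁻¹³)^2 = 5.87×10⁻²⁵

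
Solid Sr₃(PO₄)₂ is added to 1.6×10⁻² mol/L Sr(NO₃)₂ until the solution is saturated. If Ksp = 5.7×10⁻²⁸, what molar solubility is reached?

5.9×10⁻¹² M

Sr₃(PO₄)₂(s) ⇌ 3 Sr²⁺(aq) + 2 PO₄³⁻(aq)
With Sr²⁺ already at 1.6×10⁻² mol/L and s small, take [Sr²⁺] ≈ 1.6×10⁻² mol/L and [PO₄³⁻] = 2s.
Ksp = [Sr²⁺]^3[PO₄³⁻]^2 = (1.6×10⁻²)^3(2s)^2
(2s)^2 = 5.7×10⁻²⁸ / (1.6×10⁻²)^3 = 1.4×10⁻²²
s = 5.9×10⁻¹² mol/L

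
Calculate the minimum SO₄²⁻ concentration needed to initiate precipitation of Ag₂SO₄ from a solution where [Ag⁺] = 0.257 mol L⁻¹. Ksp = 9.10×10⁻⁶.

1.38×10⁻⁴ M

A salt starts to precipitate once the ion product Q reaches its Ksp.
Ag₂SO₄(s) ⇌ 2 Ag⁺(aq) + SO₄²⁻(aq)
Ksp = [Ag⁺]^2[SO₄²⁻] = [SO₄²⁻](0.257)^2
[SO₄²⁻] = 9.10×10⁻⁶ / (0.257)^2 = 1.38×10⁻⁴
[SO₄²⁻] = 1.38×10⁻⁴ mol L⁻¹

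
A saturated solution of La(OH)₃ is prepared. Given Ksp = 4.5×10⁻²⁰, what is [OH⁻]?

La(OH)₃(s) ⇌ La³⁺(aq) + 3 OH⁻(aq)
If s mol/L of La(OH)₃ dissolves, [La³⁺] = s and [OH⁻] = 3s.
Ksp = [La³⁺][OH⁻]^3 = s · (3s)^3 = 27s^4 = 4.5×10⁻²⁰
s = 6.4×10⁻⁶ mol L⁻¹
[OH⁻] = 3s = 1.9×10⁻⁵ mol L⁻¹

1.9×10⁻⁵ M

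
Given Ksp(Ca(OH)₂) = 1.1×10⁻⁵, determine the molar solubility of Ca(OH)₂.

1.4×10⁻² M

Ca(OH)₂(s) ⇌ Ca²⁺(aq) + 2 OH⁻(aq)
With molar solubility s: [Ca²⁺] = s, [OH⁻] = 2s.
Ksp = [Ca²⁺][OH⁻]^2 = s · (2s)^2 = 4s^3
4s^3 = 1.1×10⁻⁵  ⇒  s^3 = 2.8×10⁻⁶
s = 1.4×10⁻² mol L⁻¹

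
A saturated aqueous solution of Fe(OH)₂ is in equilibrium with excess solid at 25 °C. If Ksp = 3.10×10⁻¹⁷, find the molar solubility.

1.98×10⁻⁶ M

Fe(OH)₂(s) ⇌ Fe²⁺(aq) + 2 OH⁻(aq)
Let s be the molar solubility. Then [Fe²⁺] = s and [OH⁻] = 2s.
Ksp = [Fe²⁺][OH⁻]^2 = s · (2s)^2 = 4s^3
4s^3 = 3.10×10⁻¹⁷  ⇒  s^3 = 7.75×10⁻¹⁸
s = (7.75×10⁻¹⁸)^(1/3) = 1.98×10⁻⁶ M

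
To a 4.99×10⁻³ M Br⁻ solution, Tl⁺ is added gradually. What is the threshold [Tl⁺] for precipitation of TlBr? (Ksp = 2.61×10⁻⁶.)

The threshold for precipitation is Q = Ksp.
TlBr(s) ⇌ Tl⁺(aq) + Br⁻(aq)
Ksp = [Tl⁺][Br⁻] = [Tl⁺](4.99×10⁻³)
[Tl⁺] = 2.61×10⁻⁶ / (4.99×10⁻³) = 5.23×10⁻⁴
[Tl⁺] = 5.23×10⁻⁴ M

5.23×10⁻⁴ M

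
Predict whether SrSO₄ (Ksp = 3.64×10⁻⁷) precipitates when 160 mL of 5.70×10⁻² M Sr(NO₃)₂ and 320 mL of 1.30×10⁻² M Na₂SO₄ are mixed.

Total volume after mixing = 160 + 320 = 480 mL.
[Sr²⁺] = (5.70×10⁻²)(160)/480 = 1.90×10⁻² M
[SO₄²⁻] = (1.30×10⁻²)(320)/480 = 8.67×10⁻³ M
Q = [Sr²⁺][SO₄²⁻] = 1.65×10⁻⁴
Q = 1.65×10⁻⁴ > Ksp = 3.64×10⁻⁷, so the solution is supersaturated and SrSO₄ precipitates.

Yes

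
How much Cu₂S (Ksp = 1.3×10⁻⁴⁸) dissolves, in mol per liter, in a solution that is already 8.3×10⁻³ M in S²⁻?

6.3×10⁻²⁴ M

Cu₂S(s) ⇌ 2 Cu⁺(aq) + S²⁻(aq)
With S²⁻ already at 8.3×10⁻³ M and s small, take [S²⁻] ≈ 8.3×10⁻³ M and [Cu⁺] = 2s.
Ksp = [Cu⁺]^2[S²⁻] = (2s)^2(8.3×10⁻³)
(2s)^2 = 1.3×10⁻⁴⁸ / (8.3×10⁻³) = 1.6×10⁻⁴⁶
s = 6.3×10⁻²⁴ M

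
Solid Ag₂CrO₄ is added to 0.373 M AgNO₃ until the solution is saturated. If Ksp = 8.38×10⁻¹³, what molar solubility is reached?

6.02×10⁻¹² M

Ag₂CrO₄(s) ⇌ 2 Ag⁺(aq) + CrO₄²⁻(aq)
With Ag⁺ already at 0.373 M and s small, take [Ag⁺] ≈ 0.373 M and [CrO₄²⁻] = s.
Ksp = [Ag⁺]^2[CrO₄²⁻] = (0.373)^2s
s = 8.38×10⁻¹³ / (0.373)^2 = 6.02×10⁻¹²
s = 6.02×10⁻¹² M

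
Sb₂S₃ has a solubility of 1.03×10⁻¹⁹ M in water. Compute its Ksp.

Ksp = 1.25×10⁻⁹³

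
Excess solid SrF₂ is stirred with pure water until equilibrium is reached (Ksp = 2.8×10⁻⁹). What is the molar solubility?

8.9×10⁻⁴ M

SrF₂(s) ⇌ Sr²⁺(aq) + 2 F⁻(aq)
Call the molar solubility s, so that [Sr²⁺] = s and [F⁻] = 2s.
Ksp = [Sr²⁺][F⁻]^2 = s · (2s)^2 = 4s^3
4s^3 = 2.8×10⁻⁹  ⇒  s^3 = 7.0×10⁻¹⁰
s = (7.0×10⁻¹⁰)^(1/3) = 8.9×10⁻⁴ mol L⁻¹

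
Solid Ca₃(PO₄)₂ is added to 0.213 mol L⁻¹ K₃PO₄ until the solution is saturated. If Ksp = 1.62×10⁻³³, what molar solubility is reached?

1.10×10⁻¹¹ M

Ca₃(PO₄)₂(s) ⇌ 3 Ca²⁺(aq) + 2 PO₄³⁻(aq)
The solution already contains PO₄³⁻ at 0.213 mol L⁻¹. Let s be the molar solubility of Ca₃(PO₄)₂.
[PO₄³⁻] ≈ 0.213 mol L⁻¹ (common ion dominates); [Ca²⁺] = 3s.
Ksp = [Ca²⁺]^3[PO₄³⁻]^2 = (3s)^3(0.213)^2
(3s)^3 = 1.62×10⁻³³ / (0.213)^2 = 3.57×10⁻³²
s = 1.10×10⁻¹¹ mol L⁻¹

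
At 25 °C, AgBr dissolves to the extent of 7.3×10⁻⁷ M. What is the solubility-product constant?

Ksp = 5.3×10⁻¹³

AgBr(s) ⇌ Ag⁺(aq) + Br⁻(aq)
For each mole of AgBr that dissolves per liter, [Ag⁺] = s and [Br⁻] = s; let s denote this solubility.
Ksp = [Ag⁺][Br⁻] = s · s = s^2
Ksp = (7.3×10⁻⁷)^2 = 5.3×10⁻¹³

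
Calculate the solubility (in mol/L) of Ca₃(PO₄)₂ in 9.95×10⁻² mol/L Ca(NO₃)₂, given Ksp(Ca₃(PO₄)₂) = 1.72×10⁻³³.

Ca₃(PO₄)₂(s) ⇌ 3 Ca²⁺(aq) + 2 PO₄³⁻(aq)
Let s be the solubility of Ca₃(PO₄)₂ here. The common ion gives [Ca²⁺] ≈ 9.95×10⁻² mol/L, and [PO₄³⁻] = 2s.
Ksp = [Ca²⁺]^3[PO₄³⁻]^2 = (9.95×10⁻²)^3(2s)^2
(2s)^2 = 1.72×10⁻³³ / (9.95×10⁻²)^3 = 1.75×10⁻³⁰
s = 6.61×10⁻¹⁶ mol/L

6.61×10⁻¹⁶ M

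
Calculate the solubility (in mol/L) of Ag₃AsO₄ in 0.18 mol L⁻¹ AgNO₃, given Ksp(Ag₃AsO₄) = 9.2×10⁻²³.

1.6×10⁻²⁰ M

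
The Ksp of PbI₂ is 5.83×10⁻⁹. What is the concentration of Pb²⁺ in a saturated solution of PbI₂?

PbI₂(s) ⇌ Pb²⁺(aq) + 2 I⁻(aq)
For each mole of PbI₂ that dissolves per liter, [Pb²⁺] = s and [I⁻] = 2s; let s denote this solubility.
Ksp = [Pb²⁺][I⁻]^2 = s · (2s)^2 = 4s^3 = 5.83×10⁻⁹
s = 1.13×10⁻³ M
[Pb²⁺] = s = 1.13×10⁻³ M

1.13×10⁻³ M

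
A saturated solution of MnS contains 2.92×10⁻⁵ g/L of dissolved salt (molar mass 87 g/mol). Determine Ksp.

Ksp = 1.13×10⁻¹³

Molar solubility s = (2.92×10⁻⁵ g/L) / (87 g/mol) = 3.3563×10⁻⁷ mol/L
MnS(s) ⇌ Mn²⁺(aq) + S²⁻(aq)
Let s be the molar solubility. Then [Mn²⁺] = s and [S²⁻] = s.
Ksp = [Mn²⁺][S²⁻] = s · s = s^2
Ksp = (3.3563×10⁻⁷)^2 = 1.13×10⁻¹³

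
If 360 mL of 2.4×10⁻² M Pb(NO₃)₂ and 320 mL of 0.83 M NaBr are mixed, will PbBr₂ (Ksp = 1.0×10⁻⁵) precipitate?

The combined volume is 680 mL.
[Pb²⁺] = (2.4×10⁻²)(360)/680 = 1.3×10⁻² M
[Br⁻] = (0.83)(320)/680 = 0.39 M
Q = [Pb²⁺][Br⁻]^2 = 1.9×10⁻³
Since Q (1.9×10⁻³) exceeds Ksp (1.0×10⁻⁵), PbBr₂ will precipitate.

Yes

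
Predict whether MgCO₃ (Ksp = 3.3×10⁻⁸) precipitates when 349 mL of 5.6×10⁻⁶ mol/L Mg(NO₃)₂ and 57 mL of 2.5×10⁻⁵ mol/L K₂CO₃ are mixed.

Total volume after mixing = 349 + 57 = 406 mL.
[Mg²⁺] = (5.6×10⁻⁶)(349)/406 = 4.8×10⁻⁶ mol/L
[CO₃²⁻] = (2.5×10⁻⁵)(57)/406 = 3.5×10⁻⁶ mol/L
Q = [Mg²⁺][CO₃²⁻] = 1.7×10⁻¹¹
Since Q (1.7×10⁻¹¹) is less than Ksp (3.3×10⁻⁸), no MgCO₃ precipitates.

No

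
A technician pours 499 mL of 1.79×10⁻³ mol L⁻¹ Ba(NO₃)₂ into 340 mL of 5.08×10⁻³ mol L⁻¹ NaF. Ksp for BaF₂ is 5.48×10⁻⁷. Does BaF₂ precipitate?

The combined volume is 839 mL.
[Ba²⁺] = (1.79×10⁻³)(499)/839 = 1.06×10⁻³ mol L⁻¹
[F⁻] = (5.08×10⁻³)(340)/839 = 2.06×10⁻³ mol L⁻¹
Q = [Ba²⁺][F⁻]^2 = 4.51×10⁻⁹
Q < Ksp (4.51×10⁻⁹ vs 5.48×10⁻⁷); the solution remains unsaturated and no precipitate forms.

No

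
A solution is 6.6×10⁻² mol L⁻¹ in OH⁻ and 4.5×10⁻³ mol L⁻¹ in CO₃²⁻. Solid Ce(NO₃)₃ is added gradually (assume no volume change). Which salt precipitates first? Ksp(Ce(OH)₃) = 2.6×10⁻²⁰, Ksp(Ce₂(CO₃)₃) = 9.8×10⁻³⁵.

Ce(OH)₃

Each salt precipitates once Q = Ksp for that salt.
For Ce(OH)₃: [Ce³⁺] = (Ksp/[OH⁻]^3) = 9.0×10⁻¹⁷ mol L⁻¹
For Ce₂(CO₃)₃: [Ce³⁺] = (Ksp/[CO₃²⁻]^3)^(1/2) = 3.3×10⁻¹⁴ mol L⁻¹
The smaller threshold [Ce³⁺] is reached first, so Ce(OH)₃ precipitates first.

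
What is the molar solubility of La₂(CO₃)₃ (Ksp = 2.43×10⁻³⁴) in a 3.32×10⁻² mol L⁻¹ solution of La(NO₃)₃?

2.01×10⁻¹¹ M

La₂(CO₃)₃(s) ⇌ 2 La³⁺(aq) + 3 CO₃²⁻(aq)
With La³⁺ already at 3.32×10⁻² mol L⁻¹ and s small, take [La³⁺] ≈ 3.32×10⁻² mol L⁻¹ and [CO₃²⁻] = 3s.
Ksp = [La³⁺]^2[CO₃²⁻]^3 = (3.32×10⁻²)^2(3s)^3
(3s)^3 = 2.43×10⁻³⁴ / (3.32×10⁻²)^2 = 2.20×10⁻³¹
s = 2.01×10⁻¹¹ mol L⁻¹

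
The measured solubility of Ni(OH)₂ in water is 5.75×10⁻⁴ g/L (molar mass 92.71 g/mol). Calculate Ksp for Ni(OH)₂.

Convert to molarity: s = 5.75×10⁻⁴ / 92.71 = 6.2021×10⁻⁶ mol/L
Ni(OH)₂(s) ⇌ Ni²⁺(aq) + 2 OH⁻(aq)
Let s be the molar solubility. Then [Ni²⁺] = s and [OH⁻] = 2s.
Ksp = [Ni²⁺][OH⁻]^2 = s · (2s)^2 = 4s^3
Ksp = 4 × (6.2021×10⁻⁶)^3 = 9.54×10⁻¹⁶

Ksp = 9.54×10⁻¹⁶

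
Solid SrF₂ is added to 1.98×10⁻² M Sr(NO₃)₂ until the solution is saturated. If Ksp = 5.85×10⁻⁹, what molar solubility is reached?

SrF₂(s) ⇌ Sr²⁺(aq) + 2 F⁻(aq)
The solution already contains Sr²⁺ at 1.98×10⁻² M. Let s be the molar solubility of SrF₂.
[Sr²⁺] ≈ 1.98×10⁻² M (common ion dominates); [F⁻] = 2s.
Ksp = [Sr²⁺][F⁻]^2 = (1.98×10⁻²)(2s)^2
(2s)^2 = 5.85×10⁻⁹ / (1.98×10⁻²) = 2.95×10⁻⁷
s = 2.72×10⁻⁴ M

2.72×10⁻⁴ M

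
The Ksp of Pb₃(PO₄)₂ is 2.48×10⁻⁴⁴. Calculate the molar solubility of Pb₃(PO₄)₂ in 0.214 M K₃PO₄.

2.72×10⁻¹⁵ M

Pb₃(PO₄)₂(s) ⇌ 3 Pb²⁺(aq) + 2 PO₄³⁻(aq)
Let s be the solubility of Pb₃(PO₄)₂ here. The common ion gives [PO₄³⁻] ≈ 0.214 M, and [Pb²⁺] = 3s.
Ksp = [Pb²⁺]^3[PO₄³⁻]^2 = (3s)^3(0.214)^2
(3s)^3 = 2.48×10⁻⁴⁴ / (0.214)^2 = 5.42×10⁻⁴³
s = 2.72×10⁻¹⁵ M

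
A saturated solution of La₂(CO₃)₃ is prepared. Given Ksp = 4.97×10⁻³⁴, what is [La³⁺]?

1.71×10⁻⁷ M

La₂(CO₃)₃(s) ⇌ 2 La³⁺(aq) + 3 CO₃²⁻(aq)
Call the molar solubility s, so that [La³⁺] = 2s and [CO₃²⁻] = 3s.
Ksp = [La³⁺]^2[CO₃²⁻]^3 = (2s)^2 · (3s)^3 = 108s^5 = 4.97×10⁻³⁴
s = 8.56×10⁻⁸ mol L⁻¹
[La³⁺] = 2s = 1.71×10⁻⁷ mol L⁻¹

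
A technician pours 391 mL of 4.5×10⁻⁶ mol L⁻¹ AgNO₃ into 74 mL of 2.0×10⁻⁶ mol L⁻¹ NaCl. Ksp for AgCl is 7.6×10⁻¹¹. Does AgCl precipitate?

No

Total volume after mixing = 391 + 74 = 465 mL.
[Ag⁺] = (4.5×10⁻⁶)(391)/465 = 3.8×10⁻⁶ mol L⁻¹
[Cl⁻] = (2.0×10⁻⁶)(74)/465 = 3.2×10⁻⁷ mol L⁻¹
Q = [Ag⁺][Cl⁻] = 1.2×10⁻¹²
Since Q (1.2×10⁻¹²) is less than Ksp (7.6×10⁻¹¹), no AgCl precipitates.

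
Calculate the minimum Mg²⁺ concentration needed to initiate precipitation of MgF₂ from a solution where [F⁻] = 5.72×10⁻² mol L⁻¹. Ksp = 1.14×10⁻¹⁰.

A salt starts to precipitate once the ion product Q reaches its Ksp.
MgF₂(s) ⇌ Mg²⁺(aq) + 2 F⁻(aq)
Ksp = [Mg²⁺][F⁻]^2 = [Mg²⁺](5.72×10⁻²)^2
[Mg²⁺] = 1.14×10⁻¹⁰ / (5.72×10⁻²)^2 = 3.48×10⁻⁸
[Mg²⁺] = 3.48×10⁻⁸ mol L⁻¹

3.48×10⁻⁸ M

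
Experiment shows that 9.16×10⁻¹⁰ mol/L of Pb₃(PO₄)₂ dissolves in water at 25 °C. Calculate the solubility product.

Ksp = 6.96×10⁻⁴⁴

Pb₃(PO₄)₂(s) ⇌ 3 Pb²⁺(aq) + 2 PO₄³⁻(aq)
Let s be the molar solubility. Then [Pb²⁺] = 3s and [PO₄³⁻] = 2s.
Ksp = [Pb²⁺]^3[PO₄³⁻]^2 = (3s)^3 · (2s)^2 = 108s^5
Ksp = 108 × (9.16×10⁻¹⁰)^5 = 6.96×10⁻⁴⁴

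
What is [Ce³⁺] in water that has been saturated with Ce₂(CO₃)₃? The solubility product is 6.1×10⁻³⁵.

1.1×10⁻⁷ M

Ce₂(CO₃)₃(s) ⇌ 2 Ce³⁺(aq) + 3 CO₃²⁻(aq)
If s mol/L of Ce₂(CO₃)₃ dissolves, [Ce³⁺] = 2s and [CO₃²⁻] = 3s.
Ksp = [Ce³⁺]^2[CO₃²⁻]^3 = (2s)^2 · (3s)^3 = 108s^5 = 6.1×10⁻³⁵
s = 5.6×10⁻⁸ M
[Ce³⁺] = 2s = 1.1×10⁻⁷ M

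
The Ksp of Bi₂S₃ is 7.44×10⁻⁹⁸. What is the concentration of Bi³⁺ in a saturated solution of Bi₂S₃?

2.94×10⁻²⁰ M

Bi₂S₃(s) ⇌ 2 Bi³⁺(aq) + 3 S²⁻(aq)
Call the molar solubility s, so that [Bi³⁺] = 2s and [S²⁻] = 3s.
Ksp = [Bi³⁺]^2[S²⁻]^3 = (2s)^2 · (3s)^3 = 108s^5 = 7.44×10⁻⁹⁸
s = 1.47×10⁻²⁰ mol/L
[Bi³⁺] = 2s = 2.94×10⁻²⁰ mol/L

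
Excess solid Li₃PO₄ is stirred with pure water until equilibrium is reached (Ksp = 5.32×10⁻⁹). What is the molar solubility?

3.75×10⁻³ M

Li₃PO₄(s) ⇌ 3 Li⁺(aq) + PO₄³⁻(aq)
For each mole of Li₃PO₄ that dissolves per liter, [Li⁺] = 3s and [PO₄³⁻] = s; let s denote this solubility.
Ksp = [Li⁺]^3[PO₄³⁻] = (3s)^3 · s = 27s^4
27s^4 = 5.32×10⁻⁹  ⇒  s^4 = 1.97×10⁻¹⁰
s = 3.75×10⁻³ mol/L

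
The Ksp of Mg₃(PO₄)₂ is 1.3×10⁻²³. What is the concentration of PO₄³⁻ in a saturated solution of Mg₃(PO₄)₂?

2.1×10⁻⁵ M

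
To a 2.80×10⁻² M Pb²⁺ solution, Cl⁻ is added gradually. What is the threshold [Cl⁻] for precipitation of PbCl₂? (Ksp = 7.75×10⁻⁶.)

1.66×10⁻² M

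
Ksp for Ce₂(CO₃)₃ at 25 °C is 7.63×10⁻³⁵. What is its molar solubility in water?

Ce₂(CO₃)₃(s) ⇌ 2 Ce³⁺(aq) + 3 CO₃²⁻(aq)
Let s be the molar solubility. Then [Ce³⁺] = 2s and [CO₃²⁻] = 3s.
Ksp = [Ce³⁺]^2[CO₃²⁻]^3 = (2s)^2 · (3s)^3 = 108s^5
108s^5 = 7.63×10⁻³⁵  ⇒  s^5 = 7.06×10⁻³⁷
s = (7.06×10⁻³⁷)^(1/5) = 5.89×10⁻⁸ mol L⁻¹

5.89×10⁻⁸ M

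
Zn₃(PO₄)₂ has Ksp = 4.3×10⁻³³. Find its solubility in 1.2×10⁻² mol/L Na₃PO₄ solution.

1.0×10⁻¹⁰ M

Zn₃(PO₄)₂(s) ⇌ 3 Zn²⁺(aq) + 2 PO₄³⁻(aq)
PO₄³⁻ is already present at 1.2×10⁻² mol/L. If s mol/L of Zn₃(PO₄)₂ dissolves, [Zn²⁺] = 3s while [PO₄³⁻] ≈ 1.2×10⁻² mol/L.
Ksp = [Zn²⁺]^3[PO₄³⁻]^2 = (3s)^3(1.2×10⁻²)^2
(3s)^3 = 4.3×10⁻³³ / (1.2×10⁻²)^2 = 3.0×10⁻²⁹
s = 1.0×10⁻¹⁰ mol/L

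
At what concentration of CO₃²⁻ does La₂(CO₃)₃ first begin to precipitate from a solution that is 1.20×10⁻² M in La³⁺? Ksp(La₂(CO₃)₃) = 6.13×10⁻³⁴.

1.62×10⁻¹⁰ M

The threshold for precipitation is Q = Ksp.
La₂(CO₃)₃(s) ⇌ 2 La³⁺(aq) + 3 CO₃²⁻(aq)
Ksp = [La³⁺]^2[CO₃²⁻]^3 = [CO₃²⁻]^3(1.20×10⁻²)^2
[CO₃²⁻]^3 = 6.13×10⁻³⁴ / (1.20×10⁻²)^2 = 4.26×10⁻³⁰
[CO₃²⁻] = 1.62×10⁻¹⁰ M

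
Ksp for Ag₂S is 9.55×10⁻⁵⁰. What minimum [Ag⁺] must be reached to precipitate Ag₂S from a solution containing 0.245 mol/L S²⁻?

Precipitation of each salt begins when its ion product equals Ksp.
Ag₂S(s) ⇌ 2 Ag⁺(aq) + S²⁻(aq)
Ksp = [Ag⁺]^2[S²⁻] = [Ag⁺]^2(0.245)
[Ag⁺]^2 = 9.55×10⁻⁵⁰ / (0.245) = 3.90×10⁻⁴⁹
[Ag⁺] = 6.24×10⁻²⁵ mol/L

6.24×10⁻²⁵ M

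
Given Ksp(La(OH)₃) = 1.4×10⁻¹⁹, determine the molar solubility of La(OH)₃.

8.5×10⁻⁶ M

La(OH)₃(s) ⇌ La³⁺(aq) + 3 OH⁻(aq)
If s mol/L of La(OH)₃ dissolves, [La³⁺] = s and [OH⁻] = 3s.
Ksp = [La³⁺][OH⁻]^3 = s · (3s)^3 = 27s^4
27s^4 = 1.4×10⁻¹⁹  ⇒  s^4 = 5.2×10⁻²¹
Taking the 4th root, s = 8.5×10⁻⁶ M.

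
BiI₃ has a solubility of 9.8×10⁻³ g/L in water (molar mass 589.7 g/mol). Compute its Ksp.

Convert to molarity: s = 9.8×10⁻³ / 589.7 = 1.662×10⁻⁵ mol/L
BiI₃(s) ⇌ Bi³⁺(aq) + 3 I⁻(aq)
Let s be the molar solubility. Then [Bi³⁺] = s and [I⁻] = 3s.
Ksp = [Bi³⁺][I⁻]^3 = s · (3s)^3 = 27s^4
Ksp = 27 × (1.662×10⁻⁵)^4 = 2.1×10⁻¹⁸

Ksp = 2.1×10⁻¹⁸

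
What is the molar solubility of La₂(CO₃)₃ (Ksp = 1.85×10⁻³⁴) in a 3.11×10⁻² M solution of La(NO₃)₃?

La₂(CO₃)₃(s) ⇌ 2 La³⁺(aq) + 3 CO₃²⁻(aq)
La³⁺ is already present at 3.11×10⁻² M. If s mol/L of La₂(CO₃)₃ dissolves, [CO₃²⁻] = 3s while [La³⁺] ≈ 3.11×10⁻² M.
Ksp = [La³⁺]^2[CO₃²⁻]^3 = (3.11×10⁻²)^2(3s)^3
(3s)^3 = 1.85×10⁻³⁴ / (3.11×10⁻²)^2 = 1.91×10⁻³¹
s = 1.92×10⁻¹¹ M

1.92×10⁻¹¹ M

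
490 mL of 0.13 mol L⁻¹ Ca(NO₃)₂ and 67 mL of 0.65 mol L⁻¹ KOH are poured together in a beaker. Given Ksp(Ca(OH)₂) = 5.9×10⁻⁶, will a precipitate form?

After mixing, V = 490 mL + 67 mL = 557 mL.
[Ca²⁺] = (0.13)(490)/557 = 0.11 mol L⁻¹
[OH⁻] = (0.65)(67)/557 = 7.8×10⁻² mol L⁻¹
Q = [Ca²⁺][OH⁻]^2 = 7.0×10⁻⁴
Since Q (7.0×10⁻⁴) exceeds Ksp (5.9×10⁻⁶), Ca(OH)₂ will precipitate.

Yes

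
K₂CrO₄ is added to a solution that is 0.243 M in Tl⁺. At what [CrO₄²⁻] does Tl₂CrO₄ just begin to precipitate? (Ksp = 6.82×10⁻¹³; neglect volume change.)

The threshold for precipitation is Q = Ksp.
Tl₂CrO₄(s) ⇌ 2 Tl⁺(aq) + CrO₄²⁻(aq)
Ksp = [Tl⁺]^2[CrO₄²⁻] = [CrO₄²⁻](0.243)^2
[CrO₄²⁻] = 6.82×10⁻¹³ / (0.243)^2 = 1.15×10⁻¹¹
[CrO₄²⁻] = 1.15×10⁻¹¹ M

1.15×10⁻¹¹ M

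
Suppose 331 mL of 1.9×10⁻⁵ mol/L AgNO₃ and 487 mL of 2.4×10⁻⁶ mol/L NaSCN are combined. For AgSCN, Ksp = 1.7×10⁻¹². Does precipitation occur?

Yes

The combined volume is 818 mL.
[Ag⁺] = (1.9×10⁻⁵)(331)/818 = 7.7×10⁻⁶ mol/L
[SCN⁻] = (2.4×10⁻⁶)(487)/818 = 1.4×10⁻⁶ mol/L
Q = [Ag⁺][SCN⁻] = 1.1×10⁻¹¹
Because Q > Ksp (1.1×10⁻¹¹ vs 1.7×10⁻¹²), a precipitate of AgSCN forms.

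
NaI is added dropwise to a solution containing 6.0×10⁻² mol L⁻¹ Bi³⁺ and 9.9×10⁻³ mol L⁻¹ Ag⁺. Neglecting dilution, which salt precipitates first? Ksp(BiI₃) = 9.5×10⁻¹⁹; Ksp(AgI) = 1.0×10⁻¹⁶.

Precipitation of each salt begins when its ion product equals Ksp.
For BiI₃: [I⁻] = (Ksp/[Bi³⁺])^(1/3) = 2.5×10⁻⁶ mol L⁻¹
For AgI: [I⁻] = (Ksp/[Ag⁺]) = 1.0×10⁻¹⁴ mol L⁻¹
The smaller threshold [I⁻] is reached first, so AgI precipitates first.

AgI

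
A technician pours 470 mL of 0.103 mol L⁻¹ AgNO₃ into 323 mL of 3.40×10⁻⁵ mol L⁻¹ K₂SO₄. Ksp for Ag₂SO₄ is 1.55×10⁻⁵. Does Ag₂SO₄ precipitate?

The combined volume is 793 mL.
[Ag⁺] = (0.103)(470)/793 = 6.10×10⁻² mol L⁻¹
[SO₄²⁻] = (3.40×10⁻⁵)(323)/793 = 1.38×10⁻⁵ mol L⁻¹
Q = [Ag⁺]^2[SO₄²⁻] = 5.16×10⁻⁸
Since Q (5.16×10⁻⁸) is less than Ksp (1.55×10⁻⁵), no Ag₂SO₄ precipitates.

No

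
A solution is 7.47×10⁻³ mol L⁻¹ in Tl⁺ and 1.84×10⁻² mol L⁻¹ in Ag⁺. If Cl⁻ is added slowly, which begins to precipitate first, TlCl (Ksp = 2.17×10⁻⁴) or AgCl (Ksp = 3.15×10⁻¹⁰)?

AgCl

A salt starts to precipitate once the ion product Q reaches its Ksp.
For TlCl: [Cl⁻] = (Ksp/[Tl⁺]) = 2.90×10⁻² mol L⁻¹
For AgCl: [Cl⁻] = (Ksp/[Ag⁺]) = 1.71×10⁻⁸ mol L⁻¹
The smaller threshold [Cl⁻] is reached first, so AgCl precipitates first.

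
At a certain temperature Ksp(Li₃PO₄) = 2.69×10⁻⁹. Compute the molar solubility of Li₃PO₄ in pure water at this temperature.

3.16×10⁻³ M

Li₃PO₄(s) ⇌ 3 Li⁺(aq) + PO₄³⁻(aq)
If s mol/L of Li₃PO₄ dissolves, [Li⁺] = 3s and [PO₄³⁻] = s.
Ksp = [Li⁺]^3[PO₄³⁻] = (3s)^3 · s = 27s^4
27s^4 = 2.69×10⁻⁹  ⇒  s^4 = 9.96×10⁻¹¹
s = 3.16×10⁻³ mol/L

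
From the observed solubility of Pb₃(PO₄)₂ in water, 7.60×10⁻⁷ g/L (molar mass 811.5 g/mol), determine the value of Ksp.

Ksp = 7.78×10⁻⁴⁴

Convert to molarity: s = 7.60×10⁻⁷ / 811.5 = 9.3654×10⁻¹⁰ mol/L
Pb₃(PO₄)₂(s) ⇌ 3 Pb²⁺(aq) + 2 PO₄³⁻(aq)
Call the molar solubility s, so that [Pb²⁺] = 3s and [PO₄³⁻] = 2s.
Ksp = [Pb²⁺]^3[PO₄³⁻]^2 = (3s)^3 · (2s)^2 = 108s^5
Ksp = 108 × (9.3654×10⁻¹⁰)^5 = 7.78×10⁻⁴⁴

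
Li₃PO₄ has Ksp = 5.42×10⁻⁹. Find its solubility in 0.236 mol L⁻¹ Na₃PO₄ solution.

Li₃PO₄(s) ⇌ 3 Li⁺(aq) + PO₄³⁻(aq)
The solution already contains PO₄³⁻ at 0.236 mol L⁻¹. Let s be the molar solubility of Li₃PO₄.
[PO₄³⁻] ≈ 0.236 mol L⁻¹ (common ion dominates); [Li⁺] = 3s.
Ksp = [Li⁺]^3[PO₄³⁻] = (3s)^3(0.236)
(3s)^3 = 5.42×10⁻⁹ / (0.236) = 2.30×10⁻⁸
s = 9.47×10⁻⁴ mol L⁻¹

9.47×10⁻⁴ M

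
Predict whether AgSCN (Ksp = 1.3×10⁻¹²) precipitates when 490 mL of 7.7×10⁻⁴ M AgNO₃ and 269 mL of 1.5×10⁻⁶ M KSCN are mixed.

Yes

After mixing, V = 490 mL + 269 mL = 759 mL.
[Ag⁺] = (7.7×10⁻⁴)(490)/759 = 5.0×10⁻⁴ M
[SCN⁻] = (1.5×10⁻⁶)(269)/759 = 5.3×10⁻⁷ M
Q = [Ag⁺][SCN⁻] = 2.6×10⁻¹⁰
Because Q > Ksp (2.6×10⁻¹⁰ vs 1.3×10⁻¹²), a precipitate of AgSCN forms.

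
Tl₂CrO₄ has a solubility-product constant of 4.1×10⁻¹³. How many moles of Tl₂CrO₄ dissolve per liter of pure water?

Tl₂CrO₄(s) ⇌ 2 Tl⁺(aq) + CrO₄²⁻(aq)
If s mol/L of Tl₂CrO₄ dissolves, [Tl⁺] = 2s and [CrO₄²⁻] = s.
Ksp = [Tl⁺]^2[CrO₄²⁻] = (2s)^2 · s = 4s^3
4s^3 = 4.1×10⁻¹³  ⇒  s^3 = 1.0×10⁻¹³
s = (1.0×10⁻¹³)^(1/3) = 4.7×10⁻⁵ mol L⁻¹

4.7×10⁻⁵ M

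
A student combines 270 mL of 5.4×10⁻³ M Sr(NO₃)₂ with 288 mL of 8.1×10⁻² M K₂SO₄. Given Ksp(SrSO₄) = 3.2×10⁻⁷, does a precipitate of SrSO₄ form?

Total volume after mixing = 270 + 288 = 558 mL.
[Sr²⁺] = (5.4×10⁻³)(270)/558 = 2.6×10⁻³ M
[SO₄²⁻] = (8.1×10⁻²)(288)/558 = 4.2×10⁻² M
Q = [Sr²⁺][SO₄²⁻] = 1.1×10⁻⁴
Q = 1.1×10⁻⁴ > Ksp = 3.2×10⁻⁷, so the solution is supersaturated and SrSO₄ precipitates.

Yes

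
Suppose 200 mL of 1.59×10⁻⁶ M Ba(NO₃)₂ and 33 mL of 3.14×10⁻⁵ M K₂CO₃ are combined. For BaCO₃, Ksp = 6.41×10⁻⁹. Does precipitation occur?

The combined volume is 233 mL.
[Ba²⁺] = (1.59×10⁻⁶)(200)/233 = 1.36×10⁻⁶ M
[CO₃²⁻] = (3.14×10⁻⁵)(33)/233 = 4.45×10⁻⁶ M
Q = [Ba²⁺][CO₃²⁻] = 6.07×10⁻¹²
Since Q (6.07×10⁻¹²) is less than Ksp (6.41×10⁻⁹), no BaCO₃ precipitates.

No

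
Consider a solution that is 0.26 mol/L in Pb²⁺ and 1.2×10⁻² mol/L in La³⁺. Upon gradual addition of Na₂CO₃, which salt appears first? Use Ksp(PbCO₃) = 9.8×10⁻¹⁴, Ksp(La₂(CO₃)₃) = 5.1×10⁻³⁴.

PbCO₃

Each salt precipitates once Q = Ksp for that salt.
For PbCO₃: [CO₃²⁻] = (Ksp/[Pb²⁺]) = 3.8×10⁻¹³ mol/L
For La₂(CO₃)₃: [CO₃²⁻] = (Ksp/[La³⁺]^2)^(1/3) = 1.5×10⁻¹⁰ mol/L
PbCO₃ requires the lower [CO₃²⁻], so it precipitates first.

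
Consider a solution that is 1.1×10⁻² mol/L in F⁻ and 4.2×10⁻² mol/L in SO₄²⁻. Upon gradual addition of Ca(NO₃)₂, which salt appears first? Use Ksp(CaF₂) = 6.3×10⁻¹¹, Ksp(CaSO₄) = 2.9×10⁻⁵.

CaF₂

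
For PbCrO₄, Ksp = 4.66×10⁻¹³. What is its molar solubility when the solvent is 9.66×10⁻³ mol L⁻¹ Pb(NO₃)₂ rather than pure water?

PbCrO₄(s) ⇌ Pb²⁺(aq) + CrO₄²⁻(aq)
The solution already contains Pb²⁺ at 9.66×10⁻³ mol L⁻¹. Let s be the molar solubility of PbCrO₄.
[Pb²⁺] ≈ 9.66×10⁻³ mol L⁻¹ (common ion dominates); [CrO₄²⁻] = s.
Ksp = [Pb²⁺][CrO₄²⁻] = (9.66×10⁻³)s
s = 4.66×10⁻¹³ / (9.66×10⁻³) = 4.82×10⁻¹¹
s = 4.82×10⁻¹¹ mol L⁻¹

4.82×10⁻¹¹ M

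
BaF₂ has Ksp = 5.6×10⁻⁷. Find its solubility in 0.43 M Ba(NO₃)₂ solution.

BaF₂(s) ⇌ Ba²⁺(aq) + 2 F⁻(aq)
The solution already contains Ba²⁺ at 0.43 M. Let s be the molar solubility of BaF₂.
[Ba²⁺] ≈ 0.43 M (common ion dominates); [F⁻] = 2s.
Ksp = [Ba²⁺][F⁻]^2 = (0.43)(2s)^2
(2s)^2 = 5.6×10⁻⁷ / (0.43) = 1.3×10⁻⁶
s = 5.7×10⁻⁴ M

5.7×10⁻⁴ M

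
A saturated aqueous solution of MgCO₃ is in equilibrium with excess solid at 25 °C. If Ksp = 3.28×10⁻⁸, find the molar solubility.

1.81×10⁻⁴ M

MgCO₃(s) ⇌ Mg²⁺(aq) + CO₃²⁻(aq)
With molar solubility s: [Mg²⁺] = s, [CO₃²⁻] = s.
Ksp = [Mg²⁺][CO₃²⁻] = s · s = s^2
s^2 = 3.28×10⁻⁸
s = (3.28×10⁻⁸)^(1/2) = 1.81×10⁻⁴ mol L⁻¹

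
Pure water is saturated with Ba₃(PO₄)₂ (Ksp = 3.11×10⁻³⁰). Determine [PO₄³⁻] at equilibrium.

Ba₃(PO₄)₂(s) ⇌ 3 Ba²⁺(aq) + 2 PO₄³⁻(aq)
With molar solubility s: [Ba²⁺] = 3s, [PO₄³⁻] = 2s.
Ksp = [Ba²⁺]^3[PO₄³⁻]^2 = (3s)^3 · (2s)^2 = 108s^5 = 3.11×10⁻³⁰
s = 4.92×10⁻⁷ mol L⁻¹
[PO₄³⁻] = 2s = 9.84×10⁻⁷ mol L⁻¹

9.84×10⁻⁷ M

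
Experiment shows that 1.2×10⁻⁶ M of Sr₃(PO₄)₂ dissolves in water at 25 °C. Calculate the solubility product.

Ksp = 2.7×10⁻²⁸

Sr₃(PO₄)₂(s) ⇌ 3 Sr²⁺(aq) + 2 PO₄³⁻(aq)
If s mol/L of Sr₃(PO₄)₂ dissolves, [Sr²⁺] = 3s and [PO₄³⁻] = 2s.
Ksp = [Sr²⁺]^3[PO₄³⁻]^2 = (3s)^3 · (2s)^2 = 108s^5
Ksp = 108 × (1.2×10⁻⁶)^5 = 2.7×10⁻²⁸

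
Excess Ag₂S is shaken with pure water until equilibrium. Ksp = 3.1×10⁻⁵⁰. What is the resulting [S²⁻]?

Ag₂S(s) ⇌ 2 Ag⁺(aq) + S²⁻(aq)
For each mole of Ag₂S that dissolves per liter, [Ag⁺] = 2s and [S²⁻] = s; let s denote this solubility.
Ksp = [Ag⁺]^2[S²⁻] = (2s)^2 · s = 4s^3 = 3.1×10⁻⁵⁰
s = 2.0×10⁻¹⁷ mol L⁻¹
[S²⁻] = s = 2.0×10⁻¹⁷ mol L⁻¹

2.0×10⁻¹⁷ M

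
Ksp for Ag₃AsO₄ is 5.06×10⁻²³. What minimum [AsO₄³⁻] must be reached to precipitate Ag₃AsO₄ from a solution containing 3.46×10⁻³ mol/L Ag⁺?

Precipitation begins when Q = Ksp.
Ag₃AsO₄(s) ⇌ 3 Ag⁺(aq) + AsO₄³⁻(aq)
Ksp = [Ag⁺]^3[AsO₄³⁻] = [AsO₄³⁻](3.46×10⁻³)^3
[AsO₄³⁻] = 5.06×10⁻²³ / (3.46×10⁻³)^3 = 1.22×10⁻¹⁵
[AsO₄³⁻] = 1.22×10⁻¹⁵ mol/L

1.22×10⁻¹⁵ M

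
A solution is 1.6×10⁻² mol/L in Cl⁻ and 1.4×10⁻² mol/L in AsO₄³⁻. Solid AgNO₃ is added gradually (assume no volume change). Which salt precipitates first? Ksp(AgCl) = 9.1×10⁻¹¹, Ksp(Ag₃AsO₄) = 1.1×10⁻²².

The threshold for precipitation is Q = Ksp.
For AgCl: [Ag⁺] = (Ksp/[Cl⁻]) = 5.7×10⁻⁹ mol/L
For Ag₃AsO₄: [Ag⁺] = (Ksp/[AsO₄³⁻])^(1/3) = 2.0×10⁻⁷ mol/L
AgCl requires the lower [Ag⁺], so it precipitates first.

AgCl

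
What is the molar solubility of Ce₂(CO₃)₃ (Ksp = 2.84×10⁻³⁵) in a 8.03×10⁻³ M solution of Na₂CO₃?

Ce₂(CO₃)₃(s) ⇌ 2 Ce³⁺(aq) + 3 CO₃²⁻(aq)
With CO₃²⁻ already at 8.03×10⁻³ M and s small, take [CO₃²⁻] ≈ 8.03×10⁻³ M and [Ce³⁺] = 2s.
Ksp = [Ce³⁺]^2[CO₃²⁻]^3 = (2s)^2(8.03×10⁻³)^3
(2s)^2 = 2.84×10⁻³⁵ / (8.03×10⁻³)^3 = 5.48×10⁻²⁹
s = 3.70×10⁻¹⁵ M

3.70×10⁻¹⁵ M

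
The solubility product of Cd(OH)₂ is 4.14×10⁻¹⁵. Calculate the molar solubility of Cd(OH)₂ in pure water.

1.01×10⁻⁵ M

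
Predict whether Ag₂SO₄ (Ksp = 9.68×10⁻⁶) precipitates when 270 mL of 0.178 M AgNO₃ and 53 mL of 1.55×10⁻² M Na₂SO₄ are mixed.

Yes

The combined volume is 323 mL.
[Ag⁺] = (0.178)(270)/323 = 0.149 M
[SO₄²⁻] = (1.55×10⁻²)(53)/323 = 2.54×10⁻³ M
Q = [Ag⁺]^2[SO₄²⁻] = 5.63×10⁻⁵
Since Q (5.63×10⁻⁵) exceeds Ksp (9.68×10⁻⁶), Ag₂SO₄ will precipitate.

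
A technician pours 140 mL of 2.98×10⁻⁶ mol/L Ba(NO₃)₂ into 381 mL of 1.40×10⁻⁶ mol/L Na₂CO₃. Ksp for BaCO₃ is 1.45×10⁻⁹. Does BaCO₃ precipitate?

Total volume after mixing = 140 + 381 = 521 mL.
[Ba²⁺] = (2.98×10⁻⁶)(140)/521 = 8.01×10⁻⁷ mol/L
[CO₃²⁻] = (1.40×10⁻⁶)(381)/521 = 1.02×10⁻⁶ mol/L
Q = [Ba²⁺][CO₃²⁻] = 8.20×10⁻¹³
Q = 8.20×10⁻¹³ < Ksp = 1.45×10⁻⁹, so the solution is unsaturated and no precipitate forms.

No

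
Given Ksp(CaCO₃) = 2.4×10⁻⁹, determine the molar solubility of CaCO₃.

4.9×10⁻⁵ M

CaCO₃(s) ⇌ Ca²⁺(aq) + CO₃²⁻(aq)
If s mol/L of CaCO₃ dissolves, [Ca²⁺] = s and [CO₃²⁻] = s.
Ksp = [Ca²⁺][CO₃²⁻] = s · s = s^2
s^2 = 2.4×10⁻⁹
Taking the 2nd root, s = 4.9×10⁻⁵ mol L⁻¹.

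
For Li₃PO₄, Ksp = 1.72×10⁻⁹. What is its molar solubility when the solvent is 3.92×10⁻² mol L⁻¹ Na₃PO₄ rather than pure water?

1.18×10⁻³ M

Li₃PO₄(s) ⇌ 3 Li⁺(aq) + PO₄³⁻(aq)
PO₄³⁻ is already present at 3.92×10⁻² mol L⁻¹. If s mol/L of Li₃PO₄ dissolves, [Li⁺] = 3s while [PO₄³⁻] ≈ 3.92×10⁻² mol L⁻¹.
Ksp = [Li⁺]^3[PO₄³⁻] = (3s)^3(3.92×10⁻²)
(3s)^3 = 1.72×10⁻⁹ / (3.92×10⁻²) = 4.39×10⁻⁸
s = 1.18×10⁻³ mol L⁻¹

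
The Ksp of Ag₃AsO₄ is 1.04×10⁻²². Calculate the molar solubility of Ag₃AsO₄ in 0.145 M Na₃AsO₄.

2.98×10⁻⁸ M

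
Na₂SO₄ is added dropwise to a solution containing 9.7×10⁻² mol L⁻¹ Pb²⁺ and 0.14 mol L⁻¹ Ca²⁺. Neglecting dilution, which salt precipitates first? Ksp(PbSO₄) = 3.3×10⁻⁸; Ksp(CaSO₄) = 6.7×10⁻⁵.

Each salt precipitates once Q = Ksp for that salt.
For PbSO₄: [SO₄²⁻] = (Ksp/[Pb²⁺]) = 3.4×10⁻⁷ mol L⁻¹
For CaSO₄: [SO₄²⁻] = (Ksp/[Ca²⁺]) = 4.8×10⁻⁴ mol L⁻¹
PbSO₄ requires the lower [SO₄²⁻], so it precipitates first.

PbSO₄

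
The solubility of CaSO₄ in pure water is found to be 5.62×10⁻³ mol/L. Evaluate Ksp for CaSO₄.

Ksp = 3.16×10⁻⁵

CaSO₄(s) ⇌ Ca²⁺(aq) + SO₄²⁻(aq)
For each mole of CaSO₄ that dissolves per liter, [Ca²⁺] = s and [SO₄²⁻] = s; let s denote this solubility.
Ksp = [Ca²⁺][SO₄²⁻] = s · s = s^2
Ksp = (5.62×10⁻³)^2 = 3.16×10⁻⁵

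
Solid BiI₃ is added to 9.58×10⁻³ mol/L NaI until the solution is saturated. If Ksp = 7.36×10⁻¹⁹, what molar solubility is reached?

8.37×10⁻¹³ M

BiI₃(s) ⇌ Bi³⁺(aq) + 3 I⁻(aq)
Let s be the solubility of BiI₃ here. The common ion gives [I⁻] ≈ 9.58×10⁻³ mol/L, and [Bi³⁺] = s.
Ksp = [Bi³⁺][I⁻]^3 = s(9.58×10⁻³)^3
s = 7.36×10⁻¹⁹ / (9.58×10⁻³)^3 = 8.37×10⁻¹³
s = 8.37×10⁻¹³ mol/L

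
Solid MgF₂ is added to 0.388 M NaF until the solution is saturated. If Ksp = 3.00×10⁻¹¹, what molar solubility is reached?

MgF₂(s) ⇌ Mg²⁺(aq) + 2 F⁻(aq)
The solution already contains F⁻ at 0.388 M. Let s be the molar solubility of MgF₂.
[F⁻] ≈ 0.388 M (common ion dominates); [Mg²⁺] = s.
Ksp = [Mg²⁺][F⁻]^2 = s(0.388)^2
s = 3.00×10⁻¹¹ / (0.388)^2 = 1.99×10⁻¹⁰
s = 1.99×10⁻¹⁰ M

1.99×10⁻¹⁰ M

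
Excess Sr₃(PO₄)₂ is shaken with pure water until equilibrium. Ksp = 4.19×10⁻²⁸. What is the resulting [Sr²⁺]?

3.93×10⁻⁶ M

Sr₃(PO₄)₂(s) ⇌ 3 Sr²⁺(aq) + 2 PO₄³⁻(aq)
If s mol/L of Sr₃(PO₄)₂ dissolves, [Sr²⁺] = 3s and [PO₄³⁻] = 2s.
Ksp = [Sr²⁺]^3[PO₄³⁻]^2 = (3s)^3 · (2s)^2 = 108s^5 = 4.19×10⁻²⁸
s = 1.31×10⁻⁶ M
[Sr²⁺] = 3s = 3.93×10⁻⁶ M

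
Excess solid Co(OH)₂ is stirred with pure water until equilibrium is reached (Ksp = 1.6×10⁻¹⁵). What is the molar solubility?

Co(OH)₂(s) ⇌ Co²⁺(aq) + 2 OH⁻(aq)
With molar solubility s: [Co²⁺] = s, [OH⁻] = 2s.
Ksp = [Co²⁺][OH⁻]^2 = s · (2s)^2 = 4s^3
4s^3 = 1.6×10⁻¹⁵  ⇒  s^3 = 4.0×10⁻¹⁶
Taking the 3rd root, s = 7.4×10⁻⁶ mol L⁻¹.

7.4×10⁻⁶ M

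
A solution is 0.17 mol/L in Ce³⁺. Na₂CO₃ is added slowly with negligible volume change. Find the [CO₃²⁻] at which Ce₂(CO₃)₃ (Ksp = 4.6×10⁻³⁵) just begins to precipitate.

Each salt precipitates once Q = Ksp for that salt.
Ce₂(CO₃)₃(s) ⇌ 2 Ce³⁺(aq) + 3 CO₃²⁻(aq)
Ksp = [Ce³⁺]^2[CO₃²⁻]^3 = [CO₃²⁻]^3(0.17)^2
[CO₃²⁻]^3 = 4.6×10⁻³⁵ / (0.17)^2 = 1.6×10⁻³³
[CO₃²⁻] = 1.2×10⁻¹¹ mol/L

1.2×10⁻¹¹ M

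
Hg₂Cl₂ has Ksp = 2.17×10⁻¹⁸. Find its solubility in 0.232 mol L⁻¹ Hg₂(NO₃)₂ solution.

Hg₂Cl₂(s) ⇌ Hg₂²⁺(aq) + 2 Cl⁻(aq)
The solution already contains Hg₂²⁺ at 0.232 mol L⁻¹. Let s be the molar solubility of Hg₂Cl₂.
[Hg₂²⁺] ≈ 0.232 mol L⁻¹ (common ion dominates); [Cl⁻] = 2s.
Ksp = [Hg₂²⁺][Cl⁻]^2 = (0.232)(2s)^2
(2s)^2 = 2.17×10⁻¹⁸ / (0.232) = 9.35×10⁻¹⁸
s = 1.53×10⁻⁹ mol L⁻¹

1.53×10⁻⁹ M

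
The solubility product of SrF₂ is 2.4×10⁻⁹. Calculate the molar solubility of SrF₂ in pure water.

8.4×10⁻⁴ M

SrF₂(s) ⇌ Sr²⁺(aq) + 2 F⁻(aq)
Let s be the molar solubility. Then [Sr²⁺] = s and [F⁻] = 2s.
Ksp = [Sr²⁺][F⁻]^2 = s · (2s)^2 = 4s^3
4s^3 = 2.4×10⁻⁹  ⇒  s^3 = 6.0×10⁻¹⁰
Taking the 3rd root, s = 8.4×10⁻⁴ mol L⁻¹.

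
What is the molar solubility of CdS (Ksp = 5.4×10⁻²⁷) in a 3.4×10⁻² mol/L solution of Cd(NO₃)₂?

1.6×10⁻²⁵ M

CdS(s) ⇌ Cd²⁺(aq) + S²⁻(aq)
Cd²⁺ is already present at 3.4×10⁻² mol/L. If s mol/L of CdS dissolves, [S²⁻] = s while [Cd²⁺] ≈ 3.4×10⁻² mol/L.
Ksp = [Cd²⁺][S²⁻] = (3.4×10⁻²)s
s = 5.4×10⁻²⁷ / (3.4×10⁻²) = 1.6×10⁻²⁵
s = 1.6×10⁻²⁵ mol/L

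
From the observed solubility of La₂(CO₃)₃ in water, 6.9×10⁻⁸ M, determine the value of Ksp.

Ksp = 1.7×10⁻³⁴

La₂(CO₃)₃(s) ⇌ 2 La³⁺(aq) + 3 CO₃²⁻(aq)
With molar solubility s: [La³⁺] = 2s, [CO₃²⁻] = 3s.
Ksp = [La³⁺]^2[CO₃²⁻]^3 = (2s)^2 · (3s)^3 = 108s^5
Ksp = 108 × (6.9×10⁻⁸)^5 = 1.7×10⁻³⁴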